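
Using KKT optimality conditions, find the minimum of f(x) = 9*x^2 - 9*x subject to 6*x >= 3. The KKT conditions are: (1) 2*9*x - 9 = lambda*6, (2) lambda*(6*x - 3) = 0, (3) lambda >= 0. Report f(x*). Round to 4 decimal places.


Step 1: Try lambda = 0 (constraint inactive).
Stationarity: 2*9*x - 9 = 0
x* = 9/(2*9) = 0.5
Check constraint: 6*0.5 = 3.0 >= 3 -- satisfied.
Step 2: Compute optimal value.
f(x*) = 9*0.5^2 - 9*0.5 = -2.25


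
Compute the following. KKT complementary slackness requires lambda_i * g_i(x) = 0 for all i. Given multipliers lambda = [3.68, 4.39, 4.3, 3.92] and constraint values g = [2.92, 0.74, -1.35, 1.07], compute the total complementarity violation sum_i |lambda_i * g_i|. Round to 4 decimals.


KKT complementary slackness check:
lambda_1 * g_1 = 3.68 * 2.92 = 10.7456
lambda_2 * g_2 = 4.39 * 0.74 = 3.2486
lambda_3 * g_3 = 4.3 * -1.35 = -5.805
lambda_4 * g_4 = 3.92 * 1.07 = 4.1944
Total violation = 10.7456 + 3.2486 + 5.805 + 4.1944 = 23.9936


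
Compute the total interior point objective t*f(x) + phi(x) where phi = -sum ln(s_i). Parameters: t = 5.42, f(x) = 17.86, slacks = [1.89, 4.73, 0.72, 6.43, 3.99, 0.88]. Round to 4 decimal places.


Step 1: Compute log-barrier.
ln values: [0.6366, 1.5539, -0.3285, 1.861, 1.3838, -0.1278]
phi = -(0.6366 + 1.5539 - 0.3285 + 1.861 + 1.3838 - 0.1278) = -4.9789
Step 2: Compute augmented objective.
t*f(x) = 5.42*17.86 = 96.8012
Total = 96.8012 - 4.9789 = 91.8223


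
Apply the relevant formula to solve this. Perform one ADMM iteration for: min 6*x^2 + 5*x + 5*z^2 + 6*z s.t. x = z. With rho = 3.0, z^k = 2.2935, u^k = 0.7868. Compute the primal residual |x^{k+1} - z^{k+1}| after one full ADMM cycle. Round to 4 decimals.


ADMM iteration with rho = 3.0, z^k = 2.2935, u^k = 0.7868
Step 1: x-update.
Minimize 6*x^2 + 5*x + (3.0/2)*(x - 2.2935 + 0.7868)^2
FOC: (2*6 + 3.0)*x = -5 + 3.0*(2.2935 - 0.7868)
x^{k+1} = -0.032
Step 2: z-update.
Minimize 5*z^2 + 6*z + (3.0/2)*(-0.032 - z + 0.7868)^2
FOC: (2*5 + 3.0)*z = -6 + 3.0*(-0.032 + 0.7868)
z^{k+1} = -0.2874
Step 3: u-update.
u^{k+1} = 0.7868 - 0.032 + 0.2874 = 1.0422
Step 4: Primal residual = |-0.032 + 0.2874| = 0.2554


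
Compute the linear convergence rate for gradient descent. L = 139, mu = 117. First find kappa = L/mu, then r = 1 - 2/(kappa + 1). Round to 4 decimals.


Step 1: Compute the condition number.
kappa = L/mu = 139/117 = 1.188
Step 2: Compute the convergence rate.
r = 1 - 2/(kappa + 1) = 1 - 2*mu/(L + mu) = (L - mu)/(L + mu) = 22/256 = 0.0859


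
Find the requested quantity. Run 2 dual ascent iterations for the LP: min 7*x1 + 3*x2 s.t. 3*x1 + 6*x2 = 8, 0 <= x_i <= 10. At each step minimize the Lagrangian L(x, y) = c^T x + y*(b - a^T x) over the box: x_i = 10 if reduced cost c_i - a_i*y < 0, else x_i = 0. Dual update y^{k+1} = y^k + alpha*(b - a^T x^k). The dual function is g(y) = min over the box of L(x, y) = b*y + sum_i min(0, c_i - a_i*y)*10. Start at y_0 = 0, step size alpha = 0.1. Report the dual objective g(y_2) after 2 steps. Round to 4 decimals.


Dual ascent for LP: min 7*x1 + 3*x2, 3*x1 + 6*x2 = 8, 0 <= x_i <= 10
Step 1: y^k = 0.0, reduced costs: (7.0, 3.0)
  x^k = (0.0, 0.0), subgradient = b - a^T x = 8.0
  y^{k+1} = 0.0 + 0.1*8.0 = 0.8
Step 2: y^k = 0.8, reduced costs: (4.6, -1.8)
  x^k = (0.0, 10.0), subgradient = b - a^T x = -52.0
  y^{k+1} = 0.8 + 0.1*-52.0 = -4.4
Dual objective at y_2 = -4.4: reduced costs (20.2, 29.4), box minimizer x = (0.0, 0.0)
g(y_2) = b*y + (c1 - a1*y)*x1 + (c2 - a2*y)*x2 = 8*(-4.4) + 20.2*0.0 + 29.4*0.0 = -35.2 + 0.0 + 0.0 = -35.2


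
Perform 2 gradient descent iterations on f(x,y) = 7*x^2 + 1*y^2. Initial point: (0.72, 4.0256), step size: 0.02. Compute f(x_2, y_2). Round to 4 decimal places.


Gradient descent on f(x,y) = 7*x^2 + 1*y^2.
Starting point: (0.72, 4.0256), alpha = 0.02
Step 1: grad_x = 2*7*0.72 = 10.08, grad_y = 2*1*4.0256 = 8.0512
  x_1 = 0.72 - 0.02*10.08 = 0.5184
  y_1 = 4.0256 - 0.02*8.0512 = 3.8646
Step 2: grad_x = 2*7*0.5184 = 7.2576, grad_y = 2*1*3.8646 = 7.7292
  x_2 = 0.5184 - 0.02*7.2576 = 0.3732
  y_2 = 3.8646 - 0.02*7.7292 = 3.71
f(0.3732, 3.71) = 7*0.3732^2 + 1*3.71^2 = 14.7392


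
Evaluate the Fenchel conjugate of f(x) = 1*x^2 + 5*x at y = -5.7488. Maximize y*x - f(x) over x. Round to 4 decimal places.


f*(y) = sup_x {y*x - a*x^2 - b*x} = sup_x {(y-b)*x - a*x^2}
FOC: (y - b) - 2a*x = 0 => x* = (y - b)/(2a)
x* = (-5.7488 - 5)/(2*1) = -5.3744
f*(-5.7488) = (y-b)^2/(4a) = (-5.7488 - 5)^2/(4*1)
= 115.5367/4 = 28.8842


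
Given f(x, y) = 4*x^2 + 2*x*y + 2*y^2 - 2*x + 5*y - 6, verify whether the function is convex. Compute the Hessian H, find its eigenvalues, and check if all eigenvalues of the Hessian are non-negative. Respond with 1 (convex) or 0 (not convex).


The Hessian of f(x,y) = 4*x^2 + 2*x*y + 2*y^2 - 2*x + 5*y - 6 is:
H = [[8, 2], [2, 4]]
Trace = 8 + 4 = 12
Determinant = 8*4 - (2)^2 = 28
Discriminant = (12)^2 - 4*28 = 32.0
Eigenvalues: lambda_1 = 3.1716, lambda_2 = 8.8284
The function is convex.

1


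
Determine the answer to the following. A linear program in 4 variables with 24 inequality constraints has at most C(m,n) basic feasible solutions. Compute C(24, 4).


Each vertex corresponds to some choice of n active constraints out of m, so the number of vertices is at most C(m, n) = m! / (n!(m-n)!).
m = 24, n = 4
Numerator: 24 * 23 * 22 * 21
Denominator: 4! = 24
C(24, 4) = 10626


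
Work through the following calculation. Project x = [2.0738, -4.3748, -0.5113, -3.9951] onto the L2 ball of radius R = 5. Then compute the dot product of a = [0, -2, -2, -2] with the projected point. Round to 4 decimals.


Step 1: Compute ||x|| (intermediates to 6 decimals).
||x|| = sqrt(2.0738^2 + (-4.3748)^2 + (-0.5113)^2 + (-3.9951)^2) = 6.297759
Step 2: Project.
Since ||x|| > R, scale = R/||x|| = 5/6.297759 = 0.793933, proj(x) = scale * x
proj(x) = [1.646458, -3.473298, -0.405938, -3.171842]
Step 3: Dot product.
a^T * proj(x) = 0*1.646458 - 2*(-3.473298) - 2*(-0.405938) - 2*(-3.171842) = 14.1022


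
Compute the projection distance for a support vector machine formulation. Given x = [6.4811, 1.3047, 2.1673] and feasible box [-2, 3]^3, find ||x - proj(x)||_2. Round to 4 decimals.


Project each component onto [-2, 3].
clip(6.4811) = 3.0, clip(1.3047) = 1.3047, clip(2.1673) = 2.1673
Projection = [3.0, 1.3047, 2.1673]
Squared diffs: [12.1181, 0.0, 0.0]
Distance = sqrt(12.1181) = 3.4811


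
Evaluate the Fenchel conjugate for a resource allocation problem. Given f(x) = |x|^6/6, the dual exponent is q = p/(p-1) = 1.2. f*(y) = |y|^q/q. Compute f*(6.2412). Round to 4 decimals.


The conjugate exponent q satisfies 1/p + 1/q = 1.
p = 6, so q = 6/(6 - 1) = 1.2
|y|^q = 6.2412^1.2 = 9.0016
f*(6.2412) = 9.0016 / 1.2 = 7.5014


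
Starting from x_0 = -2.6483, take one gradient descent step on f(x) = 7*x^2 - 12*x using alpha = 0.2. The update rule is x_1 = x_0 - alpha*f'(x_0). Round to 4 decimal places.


We compute the gradient at x_0 and apply the update.
f'(x) = 14*x - 12
f'(-2.6483) = 14*-2.6483 - 12 = -49.0762
x_1 = -2.6483 - 0.2*-49.0762 = 7.1669


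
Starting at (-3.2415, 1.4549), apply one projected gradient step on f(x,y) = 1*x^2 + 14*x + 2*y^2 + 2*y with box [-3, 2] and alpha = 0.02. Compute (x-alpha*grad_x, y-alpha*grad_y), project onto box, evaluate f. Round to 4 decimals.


Step 1: Compute gradient at (-3.2415, 1.4549).
grad_x = 2*1*-3.2415 + 14 = 7.517
grad_y = 2*2*1.4549 + 2 = 7.8196
Step 2: Gradient step.
x_raw = -3.2415 - 0.02*7.517 = -3.3918
y_raw = 1.4549 - 0.02*7.8196 = 1.2985
Step 3: Project onto [-3, 2].
x_proj = clip(-3.3918) = -3.0
y_proj = clip(1.2985) = 1.2985
Step 4: Evaluate f.
f(-3.0, 1.2985) = -27.0307


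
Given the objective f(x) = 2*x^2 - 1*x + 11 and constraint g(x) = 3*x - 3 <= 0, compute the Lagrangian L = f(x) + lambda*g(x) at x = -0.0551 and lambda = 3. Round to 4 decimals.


Step 1: Evaluate f(x).
f(-0.0551) = 2*(-0.0551)^2 - 1*(-0.0551) + 11 = 11.0612
Step 2: Evaluate g(x).
g(-0.0551) = 3*-0.0551 - 3 = -3.1653
Step 3: Compute Lagrangian.
L = 11.0612 + 3*-3.1653 = 1.5653


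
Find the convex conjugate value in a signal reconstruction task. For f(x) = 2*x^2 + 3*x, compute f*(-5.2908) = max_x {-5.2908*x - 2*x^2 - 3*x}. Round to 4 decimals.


f*(y) = sup_x {y*x - a*x^2 - b*x} = sup_x {(y-b)*x - a*x^2}
FOC: (y - b) - 2a*x = 0 => x* = (y - b)/(2a)
x* = (-5.2908 - 3)/(2*2) = -2.0727
f*(-5.2908) = (y-b)^2/(4a) = (-5.2908 - 3)^2/(4*2)
= 68.7374/8 = 8.5922


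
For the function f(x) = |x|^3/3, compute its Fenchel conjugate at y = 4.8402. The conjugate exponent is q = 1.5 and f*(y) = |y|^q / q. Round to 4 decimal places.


The conjugate exponent q satisfies 1/p + 1/q = 1.
p = 3, so q = 3/(3 - 1) = 1.5
|y|^q = 4.8402^1.5 = 10.6487
f*(4.8402) = 10.6487 / 1.5 = 7.0991


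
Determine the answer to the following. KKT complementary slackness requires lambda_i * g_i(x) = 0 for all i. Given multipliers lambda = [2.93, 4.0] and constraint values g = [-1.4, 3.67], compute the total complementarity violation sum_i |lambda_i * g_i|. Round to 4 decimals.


KKT complementary slackness check:
lambda_1 * g_1 = 2.93 * -1.4 = -4.102
lambda_2 * g_2 = 4.0 * 3.67 = 14.68
Total violation = 4.102 + 14.68 = 18.782


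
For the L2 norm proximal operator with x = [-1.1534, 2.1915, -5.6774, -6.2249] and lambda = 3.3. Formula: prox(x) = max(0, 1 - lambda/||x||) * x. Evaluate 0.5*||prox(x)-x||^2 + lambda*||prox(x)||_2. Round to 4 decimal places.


Step 1: Compute ||x||.
||x|| = 8.7815
Step 2: Compute scaling factor.
scale = max(0, 1 - 3.3/8.7815) = 0.6242
Step 3: prox(x) = [-0.72, 1.368, -3.5439, -3.8857]
||prox(x)|| = 5.4815
Step 4: Proximal objective.
0.5*||prox-x||^2 = 5.445
lambda*||prox|| = 18.089
Total = 23.534


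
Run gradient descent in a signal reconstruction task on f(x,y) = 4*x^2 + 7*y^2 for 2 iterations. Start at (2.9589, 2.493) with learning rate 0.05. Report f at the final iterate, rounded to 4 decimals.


Gradient descent on f(x,y) = 4*x^2 + 7*y^2.
Starting point: (2.9589, 2.493), alpha = 0.05
Step 1: grad_x = 2*4*2.9589 = 23.6712, grad_y = 2*7*2.493 = 34.902
  x_1 = 2.9589 - 0.05*23.6712 = 1.7753
  y_1 = 2.493 - 0.05*34.902 = 0.7479
Step 2: grad_x = 2*4*1.7753 = 14.2027, grad_y = 2*7*0.7479 = 10.4706
  x_2 = 1.7753 - 0.05*14.2027 = 1.0652
  y_2 = 0.7479 - 0.05*10.4706 = 0.2244
f(1.0652, 0.2244) = 4*1.0652^2 + 7*0.2244^2 = 4.891


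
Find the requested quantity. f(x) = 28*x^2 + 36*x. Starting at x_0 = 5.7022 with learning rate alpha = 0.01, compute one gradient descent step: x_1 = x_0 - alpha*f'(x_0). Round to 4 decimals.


We compute the gradient at x_0 and apply the update.
f'(x) = 56*x + 36
f'(5.7022) = 56*5.7022 + 36 = 355.3232
x_1 = 5.7022 - 0.01*355.3232 = 2.149


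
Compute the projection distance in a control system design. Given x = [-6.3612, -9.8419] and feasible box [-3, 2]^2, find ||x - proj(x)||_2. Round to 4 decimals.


Project each component onto [-3, 2].
clip(-6.3612) = -3.0, clip(-9.8419) = -3.0
Projection = [-3.0, -3.0]
Squared diffs: [11.2977, 46.8116]
Distance = sqrt(58.1093) = 7.6229


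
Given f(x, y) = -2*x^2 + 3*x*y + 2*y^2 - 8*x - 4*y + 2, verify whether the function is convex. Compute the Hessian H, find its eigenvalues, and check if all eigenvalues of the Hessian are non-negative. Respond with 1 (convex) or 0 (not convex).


The Hessian of f(x,y) = -2*x^2 + 3*x*y + 2*y^2 - 8*x - 4*y + 2 is:
H = [[-4, 3], [3, 4]]
Trace = -4 + 4 = 0
Determinant = -4*4 - (3)^2 = -25
Discriminant = (0)^2 - 4*-25 = 100.0
Eigenvalues: lambda_1 = -5.0, lambda_2 = 5.0
The function is not convex.

0


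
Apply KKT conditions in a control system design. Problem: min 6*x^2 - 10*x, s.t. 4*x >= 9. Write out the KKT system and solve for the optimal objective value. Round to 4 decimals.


Step 1: Try lambda = 0 (constraint inactive).
x_unc = 10/(2*6) = 0.8333
Check: 4*0.8333 = 3.3332 < 9 -- violated!
Step 2: Constraint must be active: 4*x = 9
x* = 9/4 = 2.25
lambda = (2*6*2.25 - 10)/4 = 4.25
Step 3: Compute optimal value.
f(x*) = 6*2.25^2 - 10*2.25 = 7.875


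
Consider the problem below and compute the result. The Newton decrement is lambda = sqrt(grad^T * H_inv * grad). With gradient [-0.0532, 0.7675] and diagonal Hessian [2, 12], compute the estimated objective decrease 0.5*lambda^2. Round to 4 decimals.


Step 1: H is diagonal, so H^(-1) * g = [-0.0266, 0.064].
Step 2: g^T H^(-1) g = sum_i g_i^2 / H_ii
  = (-0.0532)^2/2 + (0.7675)^2/12
  = 0.0014 + 0.0491 = 0.0505
Step 3: Objective decrease = 0.5 * g^T H^(-1) g = 0.0253


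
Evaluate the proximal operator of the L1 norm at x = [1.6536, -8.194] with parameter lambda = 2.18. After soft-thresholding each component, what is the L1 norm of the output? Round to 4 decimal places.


Soft-thresholding with lambda = 2.18:
prox(1.6536) = sign(1.6536)*max(|1.6536| - 2.18, 0) = 0.0
prox(-8.194) = sign(-8.194)*max(|-8.194| - 2.18, 0) = -6.014
prox(x) = [0.0, -6.014]
||prox(x)||_1 = 0.0 + 6.014 = 6.014


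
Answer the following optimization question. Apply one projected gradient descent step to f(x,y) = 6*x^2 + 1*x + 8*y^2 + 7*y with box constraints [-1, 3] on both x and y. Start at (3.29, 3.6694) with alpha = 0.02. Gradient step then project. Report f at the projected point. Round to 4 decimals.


Step 1: Compute gradient at (3.29, 3.6694).
grad_x = 2*6*3.29 + 1 = 40.48
grad_y = 2*8*3.6694 + 7 = 65.7104
Step 2: Gradient step.
x_raw = 3.29 - 0.02*40.48 = 2.4804
y_raw = 3.6694 - 0.02*65.7104 = 2.3552
Step 3: Project onto [-1, 3].
x_proj = clip(2.4804) = 2.4804
y_proj = clip(2.3552) = 2.3552
Step 4: Evaluate f.
f(2.4804, 2.3552) = 100.2565


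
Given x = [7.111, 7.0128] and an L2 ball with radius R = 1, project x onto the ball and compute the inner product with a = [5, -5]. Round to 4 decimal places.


Step 1: Compute ||x|| (intermediates to 6 decimals).
||x|| = sqrt(7.111^2 + 7.0128^2) = 9.987276
Step 2: Project.
Since ||x|| > R, scale = R/||x|| = 1/9.987276 = 0.100127, proj(x) = scale * x
proj(x) = [0.712003, 0.702171]
Step 3: Dot product.
a^T * proj(x) = 5*0.712003 - 5*0.702171 = 0.0492


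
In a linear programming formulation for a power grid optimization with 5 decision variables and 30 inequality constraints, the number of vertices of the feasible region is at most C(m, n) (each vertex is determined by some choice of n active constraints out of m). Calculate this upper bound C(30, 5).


Each vertex corresponds to some choice of n active constraints out of m, so the number of vertices is at most C(m, n) = m! / (n!(m-n)!).
m = 30, n = 5
Numerator: 30 * 29 * 28 * 27 * 26
Denominator: 5! = 120
C(30, 5) = 142506


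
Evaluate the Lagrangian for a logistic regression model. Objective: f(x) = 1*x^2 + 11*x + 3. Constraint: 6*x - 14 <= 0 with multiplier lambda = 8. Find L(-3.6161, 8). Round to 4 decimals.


Step 1: Evaluate f(x).
f(-3.6161) = 1*(-3.6161)^2 + 11*(-3.6161) + 3 = -23.7009
Step 2: Evaluate g(x).
g(-3.6161) = 6*-3.6161 - 14 = -35.6966
Step 3: Compute Lagrangian.
L = -23.7009 + 8*-35.6966 = -309.2737


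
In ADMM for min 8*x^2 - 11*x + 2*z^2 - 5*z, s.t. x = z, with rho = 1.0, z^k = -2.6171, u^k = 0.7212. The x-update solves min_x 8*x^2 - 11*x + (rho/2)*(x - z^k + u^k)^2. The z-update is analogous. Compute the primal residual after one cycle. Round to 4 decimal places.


ADMM iteration with rho = 1.0, z^k = -2.6171, u^k = 0.7212
Step 1: x-update.
Minimize 8*x^2 - 11*x + (1.0/2)*(x + 2.6171 + 0.7212)^2
FOC: (2*8 + 1.0)*x = 11 + 1.0*(-2.6171 - 0.7212)
x^{k+1} = 0.4507
Step 2: z-update.
Minimize 2*z^2 - 5*z + (1.0/2)*(0.4507 - z + 0.7212)^2
FOC: (2*2 + 1.0)*z = 5 + 1.0*(0.4507 + 0.7212)
z^{k+1} = 1.2344
Step 3: u-update.
u^{k+1} = 0.7212 + 0.4507 - 1.2344 = -0.0625
Step 4: Primal residual = |0.4507 - 1.2344| = 0.7837


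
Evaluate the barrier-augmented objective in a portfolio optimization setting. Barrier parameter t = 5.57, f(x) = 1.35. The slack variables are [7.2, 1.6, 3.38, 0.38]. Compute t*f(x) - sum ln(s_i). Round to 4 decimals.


Step 1: Compute log-barrier.
ln values: [1.9741, 0.47, 1.2179, -0.9676]
phi = -(1.9741 + 0.47 + 1.2179 - 0.9676) = -2.6944
Step 2: Compute augmented objective.
t*f(x) = 5.57*1.35 = 7.5195
Total = 7.5195 - 2.6944 = 4.8251


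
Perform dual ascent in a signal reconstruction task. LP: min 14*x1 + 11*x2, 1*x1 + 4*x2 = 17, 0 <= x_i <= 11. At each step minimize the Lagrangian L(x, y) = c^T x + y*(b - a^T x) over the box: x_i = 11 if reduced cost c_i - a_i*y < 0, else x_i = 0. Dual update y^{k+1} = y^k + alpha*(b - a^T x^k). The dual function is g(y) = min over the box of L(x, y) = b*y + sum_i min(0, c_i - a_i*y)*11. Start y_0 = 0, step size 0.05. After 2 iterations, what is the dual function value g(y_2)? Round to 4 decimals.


Dual ascent for LP: min 14*x1 + 11*x2, 1*x1 + 4*x2 = 17, 0 <= x_i <= 11
Step 1: y^k = 0.0, reduced costs: (14.0, 11.0)
  x^k = (0.0, 0.0), subgradient = b - a^T x = 17.0
  y^{k+1} = 0.0 + 0.05*17.0 = 0.85
Step 2: y^k = 0.85, reduced costs: (13.15, 7.6)
  x^k = (0.0, 0.0), subgradient = b - a^T x = 17.0
  y^{k+1} = 0.85 + 0.05*17.0 = 1.7
Dual objective at y_2 = 1.7: reduced costs (12.3, 4.2), box minimizer x = (0.0, 0.0)
g(y_2) = b*y + (c1 - a1*y)*x1 + (c2 - a2*y)*x2 = 17*1.7 + 12.3*0.0 + 4.2*0.0 = 28.9 + 0.0 + 0.0 = 28.9


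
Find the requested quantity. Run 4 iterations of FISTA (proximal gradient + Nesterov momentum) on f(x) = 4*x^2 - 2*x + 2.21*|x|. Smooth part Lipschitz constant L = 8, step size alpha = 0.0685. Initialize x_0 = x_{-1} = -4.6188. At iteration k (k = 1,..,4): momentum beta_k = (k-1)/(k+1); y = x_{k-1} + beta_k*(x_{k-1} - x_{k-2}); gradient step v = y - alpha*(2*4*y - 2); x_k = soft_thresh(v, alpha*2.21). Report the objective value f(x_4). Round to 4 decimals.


FISTA on f(x) = 4*x^2 - 2*x + 2.21*|x|
L = 8, alpha = 0.0685
Iteration 1: beta = 0.0, y = -4.6188 + 0.0*(-4.6188 + 4.6188) = -4.6188
  grad(y) = -38.9504, v = y - alpha*grad = -1.9507
  prox(v) = soft_thresh(-1.9507, 0.1514) = -1.7993
Iteration 2: beta = 0.3333, y = -1.7993 + 0.3333*(-1.7993 + 4.6188) = -0.8595
  grad(y) = -8.8759, v = y - alpha*grad = -0.2515
  prox(v) = soft_thresh(-0.2515, 0.1514) = -0.1001
Iteration 3: beta = 0.5, y = -0.1001 + 0.5*(-0.1001 + 1.7993) = 0.7495
  grad(y) = 3.996, v = y - alpha*grad = 0.4758
  prox(v) = soft_thresh(0.4758, 0.1514) = 0.3244
Iteration 4: beta = 0.6, y = 0.3244 + 0.6*(0.3244 + 0.1001) = 0.5791
  grad(y) = 2.6327, v = y - alpha*grad = 0.3987
  prox(v) = soft_thresh(0.3987, 0.1514) = 0.2474
f(x_4) = 4*0.2474^2 - 2*0.2474 + 2.21*|0.2474| = 0.2967


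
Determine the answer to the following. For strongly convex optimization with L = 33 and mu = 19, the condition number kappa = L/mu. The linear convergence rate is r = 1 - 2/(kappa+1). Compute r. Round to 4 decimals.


Step 1: Compute the condition number.
kappa = L/mu = 33/19 = 1.7368
Step 2: Compute the convergence rate.
r = 1 - 2/(kappa + 1) = 1 - 2*mu/(L + mu) = (L - mu)/(L + mu) = 14/52 = 0.2692


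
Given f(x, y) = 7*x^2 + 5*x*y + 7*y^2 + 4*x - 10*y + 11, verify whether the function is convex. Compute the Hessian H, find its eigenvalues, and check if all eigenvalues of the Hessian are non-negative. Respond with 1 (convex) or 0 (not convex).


The Hessian of f(x,y) = 7*x^2 + 5*x*y + 7*y^2 + 4*x - 10*y + 11 is:
H = [[14, 5], [5, 14]]
Trace = 14 + 14 = 28
Determinant = 14*14 - (5)^2 = 171
Discriminant = (28)^2 - 4*171 = 100.0
Eigenvalues: lambda_1 = 9.0, lambda_2 = 19.0
The function is convex.

1


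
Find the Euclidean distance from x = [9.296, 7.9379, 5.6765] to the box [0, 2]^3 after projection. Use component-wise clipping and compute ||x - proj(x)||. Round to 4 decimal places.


Project each component onto [0, 2].
clip(9.296) = 2.0, clip(7.9379) = 2.0, clip(5.6765) = 2.0
Projection = [2.0, 2.0, 2.0]
Squared diffs: [53.2316, 35.2587, 13.5167]
Distance = sqrt(102.007) = 10.0998


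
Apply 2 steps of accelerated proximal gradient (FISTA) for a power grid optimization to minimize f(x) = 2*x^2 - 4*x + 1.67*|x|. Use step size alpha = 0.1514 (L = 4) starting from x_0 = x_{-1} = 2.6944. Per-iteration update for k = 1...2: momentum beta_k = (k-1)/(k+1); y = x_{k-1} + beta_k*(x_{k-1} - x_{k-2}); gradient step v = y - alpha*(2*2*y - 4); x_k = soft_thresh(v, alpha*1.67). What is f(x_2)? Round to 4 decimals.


FISTA on f(x) = 2*x^2 - 4*x + 1.67*|x|
L = 4, alpha = 0.1514
Iteration 1: beta = 0.0, y = 2.6944 + 0.0*(2.6944 - 2.6944) = 2.6944
  grad(y) = 6.7776, v = y - alpha*grad = 1.6683
  prox(v) = soft_thresh(1.6683, 0.2528) = 1.4154
Iteration 2: beta = 0.3333, y = 1.4154 + 0.3333*(1.4154 - 2.6944) = 0.9891
  grad(y) = -0.0436, v = y - alpha*grad = 0.9957
  prox(v) = soft_thresh(0.9957, 0.2528) = 0.7429
f(x_2) = 2*0.7429^2 - 4*0.7429 + 1.67*|0.7429| = -0.6272


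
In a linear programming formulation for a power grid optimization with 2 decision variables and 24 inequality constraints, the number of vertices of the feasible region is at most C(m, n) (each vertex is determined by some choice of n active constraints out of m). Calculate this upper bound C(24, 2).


Each vertex corresponds to some choice of n active constraints out of m, so the number of vertices is at most C(m, n) = m! / (n!(m-n)!).
m = 24, n = 2
Numerator: 24 * 23
Denominator: 2! = 2
C(24, 2) = 276


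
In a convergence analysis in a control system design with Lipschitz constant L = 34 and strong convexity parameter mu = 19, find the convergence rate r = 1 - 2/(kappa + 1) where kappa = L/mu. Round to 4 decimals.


Step 1: Compute the condition number.
kappa = L/mu = 34/19 = 1.7895
Step 2: Compute the convergence rate.
r = 1 - 2/(kappa + 1) = 1 - 2*mu/(L + mu) = (L - mu)/(L + mu) = 15/53 = 0.283


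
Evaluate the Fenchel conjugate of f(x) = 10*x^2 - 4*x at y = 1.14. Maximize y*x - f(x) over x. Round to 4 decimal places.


f*(y) = sup_x {y*x - a*x^2 - b*x} = sup_x {(y-b)*x - a*x^2}
FOC: (y - b) - 2a*x = 0 => x* = (y - b)/(2a)
x* = (1.14 + 4)/(2*10) = 0.257
f*(1.14) = (y-b)^2/(4a) = (1.14 + 4)^2/(4*10)
= 26.4196/40 = 0.6605


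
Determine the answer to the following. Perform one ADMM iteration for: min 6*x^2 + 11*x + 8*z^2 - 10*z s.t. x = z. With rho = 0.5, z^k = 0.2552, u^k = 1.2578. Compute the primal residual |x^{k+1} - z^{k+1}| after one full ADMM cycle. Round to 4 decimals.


ADMM iteration with rho = 0.5, z^k = 0.2552, u^k = 1.2578
Step 1: x-update.
Minimize 6*x^2 + 11*x + (0.5/2)*(x - 0.2552 + 1.2578)^2
FOC: (2*6 + 0.5)*x = -11 + 0.5*(0.2552 - 1.2578)
x^{k+1} = -0.9201
Step 2: z-update.
Minimize 8*z^2 - 10*z + (0.5/2)*(-0.9201 - z + 1.2578)^2
FOC: (2*8 + 0.5)*z = 10 + 0.5*(-0.9201 + 1.2578)
z^{k+1} = 0.6163
Step 3: u-update.
u^{k+1} = 1.2578 - 0.9201 - 0.6163 = -0.2786
Step 4: Primal residual = |-0.9201 - 0.6163| = 1.5364


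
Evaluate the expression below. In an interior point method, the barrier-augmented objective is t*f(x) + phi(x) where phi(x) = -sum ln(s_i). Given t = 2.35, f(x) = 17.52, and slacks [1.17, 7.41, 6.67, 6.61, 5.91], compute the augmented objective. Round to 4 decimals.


Step 1: Compute log-barrier.
ln values: [0.157, 2.0028, 1.8976, 1.8886, 1.7766]
phi = -(0.157 + 2.0028 + 1.8976 + 1.8886 + 1.7766) = -7.7227
Step 2: Compute augmented objective.
t*f(x) = 2.35*17.52 = 41.172
Total = 41.172 - 7.7227 = 33.4493


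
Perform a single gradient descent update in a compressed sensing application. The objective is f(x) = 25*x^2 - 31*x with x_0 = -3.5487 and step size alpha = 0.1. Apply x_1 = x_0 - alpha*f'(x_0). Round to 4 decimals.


We compute the gradient at x_0 and apply the update.
f'(x) = 50*x - 31
f'(-3.5487) = 50*-3.5487 - 31 = -208.435
x_1 = -3.5487 - 0.1*-208.435 = 17.2948


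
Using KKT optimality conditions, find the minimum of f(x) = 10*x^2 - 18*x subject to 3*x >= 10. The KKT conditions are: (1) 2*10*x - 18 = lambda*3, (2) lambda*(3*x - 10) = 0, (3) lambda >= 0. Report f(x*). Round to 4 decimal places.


Step 1: Try lambda = 0 (constraint inactive).
x_unc = 18/(2*10) = 0.9
Check: 3*0.9 = 2.7 < 10 -- violated!
Step 2: Constraint must be active: 3*x = 10
x* = 10/3 = 3.3333 (rounded; the exact value 10/3 is used below)
lambda = (2*10*(10/3) - 18)/3 = 16.2222
Step 3: Compute optimal value.
f(x*) = 10*(10/3)^2 - 18*(10/3) = 51.1111


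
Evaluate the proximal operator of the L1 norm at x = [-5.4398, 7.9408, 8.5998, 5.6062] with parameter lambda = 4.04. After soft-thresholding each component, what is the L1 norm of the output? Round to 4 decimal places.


Soft-thresholding with lambda = 4.04:
prox(-5.4398) = sign(-5.4398)*max(|-5.4398| - 4.04, 0) = -1.3998
prox(7.9408) = sign(7.9408)*max(|7.9408| - 4.04, 0) = 3.9008
prox(8.5998) = sign(8.5998)*max(|8.5998| - 4.04, 0) = 4.5598
prox(5.6062) = sign(5.6062)*max(|5.6062| - 4.04, 0) = 1.5662
prox(x) = [-1.3998, 3.9008, 4.5598, 1.5662]
||prox(x)||_1 = 1.3998 + 3.9008 + 4.5598 + 1.5662 = 11.4266


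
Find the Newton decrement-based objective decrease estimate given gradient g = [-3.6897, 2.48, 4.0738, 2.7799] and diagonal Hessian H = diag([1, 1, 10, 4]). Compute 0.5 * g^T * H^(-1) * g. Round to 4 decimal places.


Step 1: H is diagonal, so H^(-1) * g = [-3.6897, 2.48, 0.4074, 0.695].
Step 2: g^T H^(-1) g = sum_i g_i^2 / H_ii
  = (-3.6897)^2/1 + (2.48)^2/1 + (4.0738)^2/10 + (2.7799)^2/4
  = 13.6139 + 6.1504 + 1.6596 + 1.932 = 23.3558
Step 3: Objective decrease = 0.5 * g^T H^(-1) g = 11.6779


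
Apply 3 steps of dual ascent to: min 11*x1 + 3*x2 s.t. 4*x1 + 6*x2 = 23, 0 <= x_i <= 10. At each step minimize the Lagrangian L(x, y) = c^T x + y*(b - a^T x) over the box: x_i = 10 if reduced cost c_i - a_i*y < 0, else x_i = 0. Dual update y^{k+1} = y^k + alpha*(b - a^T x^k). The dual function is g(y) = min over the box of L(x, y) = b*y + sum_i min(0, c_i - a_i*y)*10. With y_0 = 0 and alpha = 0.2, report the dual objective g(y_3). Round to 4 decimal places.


Dual ascent for LP: min 11*x1 + 3*x2, 4*x1 + 6*x2 = 23, 0 <= x_i <= 10
Step 1: y^k = 0.0, reduced costs: (11.0, 3.0)
  x^k = (0.0, 0.0), subgradient = b - a^T x = 23.0
  y^{k+1} = 0.0 + 0.2*23.0 = 4.6
Step 2: y^k = 4.6, reduced costs: (-7.4, -24.6)
  x^k = (10.0, 10.0), subgradient = b - a^T x = -77.0
  y^{k+1} = 4.6 + 0.2*-77.0 = -10.8
Step 3: y^k = -10.8, reduced costs: (54.2, 67.8)
  x^k = (0.0, 0.0), subgradient = b - a^T x = 23.0
  y^{k+1} = -10.8 + 0.2*23.0 = -6.2
Dual objective at y_3 = -6.2: reduced costs (35.8, 40.2), box minimizer x = (0.0, 0.0)
g(y_3) = b*y + (c1 - a1*y)*x1 + (c2 - a2*y)*x2 = 23*(-6.2) + 35.8*0.0 + 40.2*0.0 = -142.6 + 0.0 + 0.0 = -142.6


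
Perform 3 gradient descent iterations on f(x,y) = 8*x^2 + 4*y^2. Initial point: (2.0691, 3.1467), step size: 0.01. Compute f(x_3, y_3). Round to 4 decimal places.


Gradient descent on f(x,y) = 8*x^2 + 4*y^2.
Starting point: (2.0691, 3.1467), alpha = 0.01
Step 1: grad_x = 2*8*2.0691 = 33.1056, grad_y = 2*4*3.1467 = 25.1736
  x_1 = 2.0691 - 0.01*33.1056 = 1.738
  y_1 = 3.1467 - 0.01*25.1736 = 2.895
Step 2: grad_x = 2*8*1.738 = 27.8087, grad_y = 2*4*2.895 = 23.1597
  x_2 = 1.738 - 0.01*27.8087 = 1.46
  y_2 = 2.895 - 0.01*23.1597 = 2.6634
Step 3: grad_x = 2*8*1.46 = 23.3593, grad_y = 2*4*2.6634 = 21.3069
  x_3 = 1.46 - 0.01*23.3593 = 1.2264
  y_3 = 2.6634 - 0.01*21.3069 = 2.4503
f(1.2264, 2.4503) = 8*1.2264^2 + 4*2.4503^2 = 36.0476


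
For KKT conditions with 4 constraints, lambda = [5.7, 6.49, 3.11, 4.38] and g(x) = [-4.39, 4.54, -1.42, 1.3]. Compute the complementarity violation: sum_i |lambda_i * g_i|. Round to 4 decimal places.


KKT complementary slackness check:
lambda_1 * g_1 = 5.7 * -4.39 = -25.023
lambda_2 * g_2 = 6.49 * 4.54 = 29.4646
lambda_3 * g_3 = 3.11 * -1.42 = -4.4162
lambda_4 * g_4 = 4.38 * 1.3 = 5.694
Total violation = 25.023 + 29.4646 + 4.4162 + 5.694 = 64.5978


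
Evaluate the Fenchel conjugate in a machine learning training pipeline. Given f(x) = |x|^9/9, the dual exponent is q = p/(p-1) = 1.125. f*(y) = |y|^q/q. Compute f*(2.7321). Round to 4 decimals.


The conjugate exponent q satisfies 1/p + 1/q = 1.
p = 9, so q = 9/(9 - 1) = 1.125
|y|^q = 2.7321^1.125 = 3.0978
f*(2.7321) = 3.0978 / 1.125 = 2.7536


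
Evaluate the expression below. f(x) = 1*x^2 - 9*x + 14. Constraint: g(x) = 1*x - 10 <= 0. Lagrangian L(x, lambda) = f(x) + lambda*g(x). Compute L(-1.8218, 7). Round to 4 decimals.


Step 1: Evaluate f(x).
f(-1.8218) = 1*(-1.8218)^2 - 9*(-1.8218) + 14 = 33.7152
Step 2: Evaluate g(x).
g(-1.8218) = 1*-1.8218 - 10 = -11.8218
Step 3: Compute Lagrangian.
L = 33.7152 + 7*-11.8218 = -49.0374


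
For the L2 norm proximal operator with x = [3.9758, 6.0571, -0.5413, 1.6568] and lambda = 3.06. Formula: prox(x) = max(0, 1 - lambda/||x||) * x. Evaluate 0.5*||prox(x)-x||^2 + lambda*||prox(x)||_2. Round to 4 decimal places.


Step 1: Compute ||x||.
||x|| = 7.4521
Step 2: Compute scaling factor.
scale = max(0, 1 - 3.06/7.4521) = 0.5894
Step 3: prox(x) = [2.3432, 3.5699, -0.319, 0.9765]
||prox(x)|| = 4.3921
Step 4: Proximal objective.
0.5*||prox-x||^2 = 4.6818
lambda*||prox|| = 13.4398
Total = 18.1216


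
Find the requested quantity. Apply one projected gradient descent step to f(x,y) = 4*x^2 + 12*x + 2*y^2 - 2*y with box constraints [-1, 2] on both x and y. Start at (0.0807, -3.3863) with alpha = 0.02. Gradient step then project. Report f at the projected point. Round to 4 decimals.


Step 1: Compute gradient at (0.0807, -3.3863).
grad_x = 2*4*0.0807 + 12 = 12.6456
grad_y = 2*2*-3.3863 - 2 = -15.5452
Step 2: Gradient step.
x_raw = 0.0807 - 0.02*12.6456 = -0.1722
y_raw = -3.3863 - 0.02*-15.5452 = -3.0754
Step 3: Project onto [-1, 2].
x_proj = clip(-0.1722) = -0.1722
y_proj = clip(-3.0754) = -1.0
Step 4: Evaluate f.
f(-0.1722, -1.0) = 2.0521


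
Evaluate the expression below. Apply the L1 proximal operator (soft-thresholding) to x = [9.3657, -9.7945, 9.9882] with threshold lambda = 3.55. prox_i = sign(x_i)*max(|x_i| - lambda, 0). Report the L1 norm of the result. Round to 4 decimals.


Soft-thresholding with lambda = 3.55:
prox(9.3657) = sign(9.3657)*max(|9.3657| - 3.55, 0) = 5.8157
prox(-9.7945) = sign(-9.7945)*max(|-9.7945| - 3.55, 0) = -6.2445
prox(9.9882) = sign(9.9882)*max(|9.9882| - 3.55, 0) = 6.4382
prox(x) = [5.8157, -6.2445, 6.4382]
||prox(x)||_1 = 5.8157 + 6.2445 + 6.4382 = 18.4984


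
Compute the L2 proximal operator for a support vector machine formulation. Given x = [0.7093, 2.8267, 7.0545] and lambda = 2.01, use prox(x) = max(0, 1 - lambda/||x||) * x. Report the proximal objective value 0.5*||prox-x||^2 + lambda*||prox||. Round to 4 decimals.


Step 1: Compute ||x||.
||x|| = 7.6328
Step 2: Compute scaling factor.
scale = max(0, 1 - 2.01/7.6328) = 0.7367
Step 3: prox(x) = [0.5225, 2.0823, 5.1968]
||prox(x)|| = 5.6228
Step 4: Proximal objective.
0.5*||prox-x||^2 = 2.0201
lambda*||prox|| = 11.3018
Total = 13.3218


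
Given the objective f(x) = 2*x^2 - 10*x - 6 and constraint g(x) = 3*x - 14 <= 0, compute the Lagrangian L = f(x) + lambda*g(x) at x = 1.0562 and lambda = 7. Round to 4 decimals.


Step 1: Evaluate f(x).
f(1.0562) = 2*1.0562^2 - 10*1.0562 - 6 = -14.3309
Step 2: Evaluate g(x).
g(1.0562) = 3*1.0562 - 14 = -10.8314
Step 3: Compute Lagrangian.
L = -14.3309 + 7*-10.8314 = -90.1507


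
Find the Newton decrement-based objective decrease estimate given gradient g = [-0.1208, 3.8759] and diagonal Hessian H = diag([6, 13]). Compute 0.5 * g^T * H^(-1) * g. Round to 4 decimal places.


Step 1: H is diagonal, so H^(-1) * g = [-0.0201, 0.2981].
Step 2: g^T H^(-1) g = sum_i g_i^2 / H_ii
  = (-0.1208)^2/6 + (3.8759)^2/13
  = 0.0024 + 1.1556 = 1.158
Step 3: Objective decrease = 0.5 * g^T H^(-1) g = 0.579


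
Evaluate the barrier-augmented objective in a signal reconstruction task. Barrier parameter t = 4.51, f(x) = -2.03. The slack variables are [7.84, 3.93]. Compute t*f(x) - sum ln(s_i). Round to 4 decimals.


Step 1: Compute log-barrier.
ln values: [2.0592, 1.3686]
phi = -(2.0592 + 1.3686) = -3.4279
Step 2: Compute augmented objective.
t*f(x) = 4.51*-2.03 = -9.1553
Total = -9.1553 - 3.4279 = -12.5832


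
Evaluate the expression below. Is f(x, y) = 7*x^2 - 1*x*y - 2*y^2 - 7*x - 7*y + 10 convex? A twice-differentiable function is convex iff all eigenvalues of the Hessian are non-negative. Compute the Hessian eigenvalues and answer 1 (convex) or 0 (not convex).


The Hessian of f(x,y) = 7*x^2 - 1*x*y - 2*y^2 - 7*x - 7*y + 10 is:
H = [[14, -1], [-1, -4]]
Trace = 14 - 4 = 10
Determinant = 14*-4 - (-1)^2 = -57
Discriminant = (10)^2 - 4*-57 = 328.0
Eigenvalues: lambda_1 = -4.0554, lambda_2 = 14.0554
The function is not convex.

0


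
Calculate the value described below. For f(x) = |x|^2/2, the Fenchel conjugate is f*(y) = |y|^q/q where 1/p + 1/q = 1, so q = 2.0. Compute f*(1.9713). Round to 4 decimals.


The conjugate exponent q satisfies 1/p + 1/q = 1.
p = 2, so q = 2/(2 - 1) = 2.0
|y|^q = 1.9713^2.0 = 3.886
f*(1.9713) = 3.886 / 2.0 = 1.943


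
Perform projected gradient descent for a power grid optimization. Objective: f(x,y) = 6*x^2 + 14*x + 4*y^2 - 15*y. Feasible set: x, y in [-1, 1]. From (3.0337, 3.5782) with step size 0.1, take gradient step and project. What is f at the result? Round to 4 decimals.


Step 1: Compute gradient at (3.0337, 3.5782).
grad_x = 2*6*3.0337 + 14 = 50.4044
grad_y = 2*4*3.5782 - 15 = 13.6256
Step 2: Gradient step.
x_raw = 3.0337 - 0.1*50.4044 = -2.0067
y_raw = 3.5782 - 0.1*13.6256 = 2.2156
Step 3: Project onto [-1, 1].
x_proj = clip(-2.0067) = -1.0
y_proj = clip(2.2156) = 1.0
Step 4: Evaluate f.
f(-1.0, 1.0) = -19.0


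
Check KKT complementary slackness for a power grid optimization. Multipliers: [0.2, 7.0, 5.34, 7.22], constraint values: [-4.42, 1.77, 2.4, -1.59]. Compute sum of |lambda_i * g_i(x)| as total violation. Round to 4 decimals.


KKT complementary slackness check:
lambda_1 * g_1 = 0.2 * -4.42 = -0.884
lambda_2 * g_2 = 7.0 * 1.77 = 12.39
lambda_3 * g_3 = 5.34 * 2.4 = 12.816
lambda_4 * g_4 = 7.22 * -1.59 = -11.4798
Total violation = 0.884 + 12.39 + 12.816 + 11.4798 = 37.5698


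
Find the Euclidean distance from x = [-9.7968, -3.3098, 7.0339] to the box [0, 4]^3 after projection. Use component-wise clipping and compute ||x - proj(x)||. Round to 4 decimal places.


Project each component onto [0, 4].
clip(-9.7968) = 0.0, clip(-3.3098) = 0.0, clip(7.0339) = 4.0
Projection = [0.0, 0.0, 4.0]
Squared diffs: [95.9773, 10.9548, 9.2045]
Distance = sqrt(116.1366) = 10.7767


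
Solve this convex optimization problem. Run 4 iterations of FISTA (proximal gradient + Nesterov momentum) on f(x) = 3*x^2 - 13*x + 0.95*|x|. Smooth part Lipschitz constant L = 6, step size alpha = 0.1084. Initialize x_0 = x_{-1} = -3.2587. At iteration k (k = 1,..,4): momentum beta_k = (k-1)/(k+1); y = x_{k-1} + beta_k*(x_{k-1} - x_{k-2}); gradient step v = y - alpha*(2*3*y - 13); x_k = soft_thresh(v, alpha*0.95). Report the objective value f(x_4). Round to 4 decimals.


FISTA on f(x) = 3*x^2 - 13*x + 0.95*|x|
L = 6, alpha = 0.1084
Iteration 1: beta = 0.0, y = -3.2587 + 0.0*(-3.2587 + 3.2587) = -3.2587
  grad(y) = -32.5522, v = y - alpha*grad = 0.27
  prox(v) = soft_thresh(0.27, 0.103) = 0.167
Iteration 2: beta = 0.3333, y = 0.167 + 0.3333*(0.167 + 3.2587) = 1.3089
  grad(y) = -5.1468, v = y - alpha*grad = 1.8668
  prox(v) = soft_thresh(1.8668, 0.103) = 1.7638
Iteration 3: beta = 0.5, y = 1.7638 + 0.5*(1.7638 - 0.167) = 2.5622
  grad(y) = 2.3733, v = y - alpha*grad = 2.3049
  prox(v) = soft_thresh(2.3049, 0.103) = 2.202
Iteration 4: beta = 0.6, y = 2.202 + 0.6*(2.202 - 1.7638) = 2.4649
  grad(y) = 1.7892, v = y - alpha*grad = 2.2709
  prox(v) = soft_thresh(2.2709, 0.103) = 2.1679
f(x_4) = 3*2.1679^2 - 13*2.1679 + 0.95*|2.1679| = -12.0238


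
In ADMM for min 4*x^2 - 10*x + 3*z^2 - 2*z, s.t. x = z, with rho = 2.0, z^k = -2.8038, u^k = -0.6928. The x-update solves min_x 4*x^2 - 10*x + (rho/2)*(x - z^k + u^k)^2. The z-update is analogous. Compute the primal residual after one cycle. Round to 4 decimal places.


ADMM iteration with rho = 2.0, z^k = -2.8038, u^k = -0.6928
Step 1: x-update.
Minimize 4*x^2 - 10*x + (2.0/2)*(x + 2.8038 - 0.6928)^2
FOC: (2*4 + 2.0)*x = 10 + 2.0*(-2.8038 + 0.6928)
x^{k+1} = 0.5778
Step 2: z-update.
Minimize 3*z^2 - 2*z + (2.0/2)*(0.5778 - z - 0.6928)^2
FOC: (2*3 + 2.0)*z = 2 + 2.0*(0.5778 - 0.6928)
z^{k+1} = 0.2213
Step 3: u-update.
u^{k+1} = -0.6928 + 0.5778 - 0.2213 = -0.3363
Step 4: Primal residual = |0.5778 - 0.2213| = 0.3566


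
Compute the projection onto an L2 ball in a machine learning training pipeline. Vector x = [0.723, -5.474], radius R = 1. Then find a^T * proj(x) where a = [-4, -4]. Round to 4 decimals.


Step 1: Compute ||x|| (intermediates to 6 decimals).
||x|| = sqrt(0.723^2 + (-5.474)^2) = 5.52154
Step 2: Project.
Since ||x|| > R, scale = R/||x|| = 1/5.52154 = 0.181109, proj(x) = scale * x
proj(x) = [0.130942, -0.991391]
Step 3: Dot product.
a^T * proj(x) = -4*0.130942 - 4*(-0.991391) = 3.4418


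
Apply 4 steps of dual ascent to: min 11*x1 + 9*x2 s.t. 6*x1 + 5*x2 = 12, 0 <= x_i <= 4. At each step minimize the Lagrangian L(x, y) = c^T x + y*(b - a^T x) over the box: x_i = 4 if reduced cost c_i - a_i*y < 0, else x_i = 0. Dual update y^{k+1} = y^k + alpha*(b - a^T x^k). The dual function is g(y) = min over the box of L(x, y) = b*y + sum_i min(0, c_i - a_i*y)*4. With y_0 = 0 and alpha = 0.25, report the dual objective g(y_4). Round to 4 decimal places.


Dual ascent for LP: min 11*x1 + 9*x2, 6*x1 + 5*x2 = 12, 0 <= x_i <= 4
Step 1: y^k = 0.0, reduced costs: (11.0, 9.0)
  x^k = (0.0, 0.0), subgradient = b - a^T x = 12.0
  y^{k+1} = 0.0 + 0.25*12.0 = 3.0
Step 2: y^k = 3.0, reduced costs: (-7.0, -6.0)
  x^k = (4.0, 4.0), subgradient = b - a^T x = -32.0
  y^{k+1} = 3.0 + 0.25*-32.0 = -5.0
Step 3: y^k = -5.0, reduced costs: (41.0, 34.0)
  x^k = (0.0, 0.0), subgradient = b - a^T x = 12.0
  y^{k+1} = -5.0 + 0.25*12.0 = -2.0
Step 4: y^k = -2.0, reduced costs: (23.0, 19.0)
  x^k = (0.0, 0.0), subgradient = b - a^T x = 12.0
  y^{k+1} = -2.0 + 0.25*12.0 = 1.0
Dual objective at y_4 = 1.0: reduced costs (5.0, 4.0), box minimizer x = (0.0, 0.0)
g(y_4) = b*y + (c1 - a1*y)*x1 + (c2 - a2*y)*x2 = 12*1.0 + 5.0*0.0 + 4.0*0.0 = 12.0 + 0.0 + 0.0 = 12.0


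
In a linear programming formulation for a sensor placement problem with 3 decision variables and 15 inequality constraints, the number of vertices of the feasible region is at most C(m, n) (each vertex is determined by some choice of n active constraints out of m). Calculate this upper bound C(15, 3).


Each vertex corresponds to some choice of n active constraints out of m, so the number of vertices is at most C(m, n) = m! / (n!(m-n)!).
m = 15, n = 3
Numerator: 15 * 14 * 13
Denominator: 3! = 6
C(15, 3) = 455


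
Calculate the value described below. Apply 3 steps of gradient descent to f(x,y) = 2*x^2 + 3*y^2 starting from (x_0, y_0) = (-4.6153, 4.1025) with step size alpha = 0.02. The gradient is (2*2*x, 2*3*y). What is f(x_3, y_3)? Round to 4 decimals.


Gradient descent on f(x,y) = 2*x^2 + 3*y^2.
Starting point: (-4.6153, 4.1025), alpha = 0.02
Step 1: grad_x = 2*2*-4.6153 = -18.4612, grad_y = 2*3*4.1025 = 24.615
  x_1 = -4.6153 - 0.02*-18.4612 = -4.2461
  y_1 = 4.1025 - 0.02*24.615 = 3.6102
Step 2: grad_x = 2*2*-4.2461 = -16.9843, grad_y = 2*3*3.6102 = 21.6612
  x_2 = -4.2461 - 0.02*-16.9843 = -3.9064
  y_2 = 3.6102 - 0.02*21.6612 = 3.177
Step 3: grad_x = 2*2*-3.9064 = -15.6256, grad_y = 2*3*3.177 = 19.0619
  x_3 = -3.9064 - 0.02*-15.6256 = -3.5939
  y_3 = 3.177 - 0.02*19.0619 = 2.7957
f(-3.5939, 2.7957) = 2*(-3.5939)^2 + 3*2.7957^2 = 49.2804


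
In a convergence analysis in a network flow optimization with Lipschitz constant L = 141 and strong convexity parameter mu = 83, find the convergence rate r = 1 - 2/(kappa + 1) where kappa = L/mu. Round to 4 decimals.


Step 1: Compute the condition number.
kappa = L/mu = 141/83 = 1.6988
Step 2: Compute the convergence rate.
r = 1 - 2/(kappa + 1) = 1 - 2*mu/(L + mu) = (L - mu)/(L + mu) = 58/224 = 0.2589


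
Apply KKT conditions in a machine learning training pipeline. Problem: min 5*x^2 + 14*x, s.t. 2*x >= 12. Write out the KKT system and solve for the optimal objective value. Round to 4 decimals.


Step 1: Try lambda = 0 (constraint inactive).
x_unc = -14/(2*5) = -1.4
Check: 2*-1.4 = -2.8 < 12 -- violated!
Step 2: Constraint must be active: 2*x = 12
x* = 12/2 = 6.0
lambda = (2*5*6.0 + 14)/2 = 37.0
Step 3: Compute optimal value.
f(x*) = 5*6.0^2 + 14*6.0 = 264.0
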